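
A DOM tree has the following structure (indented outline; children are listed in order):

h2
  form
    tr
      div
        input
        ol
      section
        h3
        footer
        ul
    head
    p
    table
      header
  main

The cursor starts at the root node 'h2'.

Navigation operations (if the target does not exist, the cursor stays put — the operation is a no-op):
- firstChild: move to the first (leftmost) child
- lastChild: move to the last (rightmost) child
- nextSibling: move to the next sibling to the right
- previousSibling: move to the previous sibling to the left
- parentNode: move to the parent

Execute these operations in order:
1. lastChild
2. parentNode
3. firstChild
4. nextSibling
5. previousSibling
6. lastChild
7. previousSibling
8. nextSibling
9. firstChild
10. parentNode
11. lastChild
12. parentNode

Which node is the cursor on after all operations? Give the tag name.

After 1 (lastChild): main
After 2 (parentNode): h2
After 3 (firstChild): form
After 4 (nextSibling): main
After 5 (previousSibling): form
After 6 (lastChild): table
After 7 (previousSibling): p
After 8 (nextSibling): table
After 9 (firstChild): header
After 10 (parentNode): table
After 11 (lastChild): header
After 12 (parentNode): table

Answer: table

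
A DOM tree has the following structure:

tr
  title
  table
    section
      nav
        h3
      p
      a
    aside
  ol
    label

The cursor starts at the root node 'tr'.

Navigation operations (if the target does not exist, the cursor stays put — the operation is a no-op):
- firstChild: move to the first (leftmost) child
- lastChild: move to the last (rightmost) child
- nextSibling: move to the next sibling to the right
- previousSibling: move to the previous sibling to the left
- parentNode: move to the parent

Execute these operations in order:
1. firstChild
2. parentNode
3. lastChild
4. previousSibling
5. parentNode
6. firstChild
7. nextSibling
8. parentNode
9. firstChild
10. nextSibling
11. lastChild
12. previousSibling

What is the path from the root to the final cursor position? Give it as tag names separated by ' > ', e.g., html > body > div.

After 1 (firstChild): title
After 2 (parentNode): tr
After 3 (lastChild): ol
After 4 (previousSibling): table
After 5 (parentNode): tr
After 6 (firstChild): title
After 7 (nextSibling): table
After 8 (parentNode): tr
After 9 (firstChild): title
After 10 (nextSibling): table
After 11 (lastChild): aside
After 12 (previousSibling): section

Answer: tr > table > section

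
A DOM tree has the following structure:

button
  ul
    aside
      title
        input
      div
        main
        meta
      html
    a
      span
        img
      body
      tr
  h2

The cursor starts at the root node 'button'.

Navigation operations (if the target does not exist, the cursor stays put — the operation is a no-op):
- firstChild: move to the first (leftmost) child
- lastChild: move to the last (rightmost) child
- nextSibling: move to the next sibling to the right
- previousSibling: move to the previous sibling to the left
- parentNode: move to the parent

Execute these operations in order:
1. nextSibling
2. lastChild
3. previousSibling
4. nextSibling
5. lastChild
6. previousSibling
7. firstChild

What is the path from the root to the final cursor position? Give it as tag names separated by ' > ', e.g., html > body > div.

After 1 (nextSibling): button (no-op, stayed)
After 2 (lastChild): h2
After 3 (previousSibling): ul
After 4 (nextSibling): h2
After 5 (lastChild): h2 (no-op, stayed)
After 6 (previousSibling): ul
After 7 (firstChild): aside

Answer: button > ul > aside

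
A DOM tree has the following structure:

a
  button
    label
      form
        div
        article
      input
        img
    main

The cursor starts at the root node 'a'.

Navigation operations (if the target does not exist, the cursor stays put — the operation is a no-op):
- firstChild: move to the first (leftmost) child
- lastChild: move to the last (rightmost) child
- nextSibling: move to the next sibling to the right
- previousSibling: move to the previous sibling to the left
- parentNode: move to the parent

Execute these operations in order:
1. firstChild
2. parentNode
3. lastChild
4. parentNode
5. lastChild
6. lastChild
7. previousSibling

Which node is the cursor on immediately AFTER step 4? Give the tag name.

Answer: a

Derivation:
After 1 (firstChild): button
After 2 (parentNode): a
After 3 (lastChild): button
After 4 (parentNode): a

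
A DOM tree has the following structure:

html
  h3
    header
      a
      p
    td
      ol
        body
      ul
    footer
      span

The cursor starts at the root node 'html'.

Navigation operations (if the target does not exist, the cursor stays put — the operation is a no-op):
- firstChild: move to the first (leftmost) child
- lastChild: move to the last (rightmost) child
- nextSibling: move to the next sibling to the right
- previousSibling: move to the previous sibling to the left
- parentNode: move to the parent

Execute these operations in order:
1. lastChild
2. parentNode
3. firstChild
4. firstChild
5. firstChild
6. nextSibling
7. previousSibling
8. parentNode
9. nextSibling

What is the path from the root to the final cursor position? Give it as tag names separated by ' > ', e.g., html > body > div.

Answer: html > h3 > td

Derivation:
After 1 (lastChild): h3
After 2 (parentNode): html
After 3 (firstChild): h3
After 4 (firstChild): header
After 5 (firstChild): a
After 6 (nextSibling): p
After 7 (previousSibling): a
After 8 (parentNode): header
After 9 (nextSibling): td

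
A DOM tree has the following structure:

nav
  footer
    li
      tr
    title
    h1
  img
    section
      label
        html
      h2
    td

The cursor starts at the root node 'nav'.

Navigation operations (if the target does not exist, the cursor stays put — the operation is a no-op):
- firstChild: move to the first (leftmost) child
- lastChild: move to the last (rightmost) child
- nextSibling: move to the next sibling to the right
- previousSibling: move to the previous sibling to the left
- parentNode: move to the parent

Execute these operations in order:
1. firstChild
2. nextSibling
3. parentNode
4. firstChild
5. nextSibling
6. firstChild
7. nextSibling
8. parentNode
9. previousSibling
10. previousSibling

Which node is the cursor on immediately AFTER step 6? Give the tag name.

Answer: section

Derivation:
After 1 (firstChild): footer
After 2 (nextSibling): img
After 3 (parentNode): nav
After 4 (firstChild): footer
After 5 (nextSibling): img
After 6 (firstChild): section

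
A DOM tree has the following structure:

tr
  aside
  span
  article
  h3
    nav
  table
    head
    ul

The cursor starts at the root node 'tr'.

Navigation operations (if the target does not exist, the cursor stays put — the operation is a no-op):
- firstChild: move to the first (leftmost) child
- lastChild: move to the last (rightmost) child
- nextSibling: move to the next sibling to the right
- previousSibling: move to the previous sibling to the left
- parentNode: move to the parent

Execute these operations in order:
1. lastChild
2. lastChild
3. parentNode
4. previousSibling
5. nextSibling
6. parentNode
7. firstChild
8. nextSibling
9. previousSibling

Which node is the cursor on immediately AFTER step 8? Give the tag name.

After 1 (lastChild): table
After 2 (lastChild): ul
After 3 (parentNode): table
After 4 (previousSibling): h3
After 5 (nextSibling): table
After 6 (parentNode): tr
After 7 (firstChild): aside
After 8 (nextSibling): span

Answer: span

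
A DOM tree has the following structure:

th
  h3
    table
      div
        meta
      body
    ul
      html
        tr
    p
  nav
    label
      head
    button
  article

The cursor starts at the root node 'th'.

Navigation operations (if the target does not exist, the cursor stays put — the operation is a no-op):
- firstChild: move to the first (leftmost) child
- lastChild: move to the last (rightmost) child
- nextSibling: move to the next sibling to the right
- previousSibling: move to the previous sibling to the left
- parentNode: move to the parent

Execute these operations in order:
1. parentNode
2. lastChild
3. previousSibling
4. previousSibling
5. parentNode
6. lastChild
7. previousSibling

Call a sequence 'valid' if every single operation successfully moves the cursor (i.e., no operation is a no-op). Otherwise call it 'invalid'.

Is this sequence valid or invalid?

After 1 (parentNode): th (no-op, stayed)
After 2 (lastChild): article
After 3 (previousSibling): nav
After 4 (previousSibling): h3
After 5 (parentNode): th
After 6 (lastChild): article
After 7 (previousSibling): nav

Answer: invalid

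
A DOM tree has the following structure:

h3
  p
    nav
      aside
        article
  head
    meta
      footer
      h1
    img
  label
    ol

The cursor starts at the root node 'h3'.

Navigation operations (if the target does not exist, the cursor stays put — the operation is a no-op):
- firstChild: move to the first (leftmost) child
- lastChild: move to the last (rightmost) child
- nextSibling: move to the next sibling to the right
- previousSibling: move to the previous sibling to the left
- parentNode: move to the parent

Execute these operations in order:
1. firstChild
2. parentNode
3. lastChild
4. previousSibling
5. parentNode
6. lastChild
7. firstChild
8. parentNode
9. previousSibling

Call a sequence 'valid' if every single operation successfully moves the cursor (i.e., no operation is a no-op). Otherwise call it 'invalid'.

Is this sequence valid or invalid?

Answer: valid

Derivation:
After 1 (firstChild): p
After 2 (parentNode): h3
After 3 (lastChild): label
After 4 (previousSibling): head
After 5 (parentNode): h3
After 6 (lastChild): label
After 7 (firstChild): ol
After 8 (parentNode): label
After 9 (previousSibling): head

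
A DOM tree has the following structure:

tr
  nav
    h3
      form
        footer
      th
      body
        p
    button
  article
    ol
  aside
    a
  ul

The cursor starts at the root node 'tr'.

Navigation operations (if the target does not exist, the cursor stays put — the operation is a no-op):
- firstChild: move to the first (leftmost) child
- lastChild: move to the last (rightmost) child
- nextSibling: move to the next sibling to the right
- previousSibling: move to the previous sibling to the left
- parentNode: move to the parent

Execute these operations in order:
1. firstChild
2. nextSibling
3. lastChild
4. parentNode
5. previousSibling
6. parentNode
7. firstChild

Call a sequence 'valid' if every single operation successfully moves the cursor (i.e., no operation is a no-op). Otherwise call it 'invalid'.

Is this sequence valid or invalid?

After 1 (firstChild): nav
After 2 (nextSibling): article
After 3 (lastChild): ol
After 4 (parentNode): article
After 5 (previousSibling): nav
After 6 (parentNode): tr
After 7 (firstChild): nav

Answer: valid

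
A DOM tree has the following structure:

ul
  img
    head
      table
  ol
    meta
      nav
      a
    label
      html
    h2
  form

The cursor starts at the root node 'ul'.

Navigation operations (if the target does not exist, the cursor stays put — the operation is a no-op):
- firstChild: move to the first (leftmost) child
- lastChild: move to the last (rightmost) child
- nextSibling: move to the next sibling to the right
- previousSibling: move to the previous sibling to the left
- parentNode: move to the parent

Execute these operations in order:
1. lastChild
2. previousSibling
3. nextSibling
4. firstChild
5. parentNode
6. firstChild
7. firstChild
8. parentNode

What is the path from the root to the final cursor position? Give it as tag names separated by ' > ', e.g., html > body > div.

After 1 (lastChild): form
After 2 (previousSibling): ol
After 3 (nextSibling): form
After 4 (firstChild): form (no-op, stayed)
After 5 (parentNode): ul
After 6 (firstChild): img
After 7 (firstChild): head
After 8 (parentNode): img

Answer: ul > img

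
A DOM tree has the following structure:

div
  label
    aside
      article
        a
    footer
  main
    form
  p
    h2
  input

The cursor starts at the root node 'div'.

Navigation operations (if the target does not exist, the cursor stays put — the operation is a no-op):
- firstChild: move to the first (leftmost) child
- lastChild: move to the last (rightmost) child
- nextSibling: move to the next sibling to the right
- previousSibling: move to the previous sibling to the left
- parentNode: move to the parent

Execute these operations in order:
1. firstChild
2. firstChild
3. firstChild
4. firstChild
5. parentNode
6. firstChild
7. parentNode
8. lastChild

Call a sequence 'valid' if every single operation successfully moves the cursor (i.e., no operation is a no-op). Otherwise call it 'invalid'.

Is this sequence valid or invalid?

Answer: valid

Derivation:
After 1 (firstChild): label
After 2 (firstChild): aside
After 3 (firstChild): article
After 4 (firstChild): a
After 5 (parentNode): article
After 6 (firstChild): a
After 7 (parentNode): article
After 8 (lastChild): a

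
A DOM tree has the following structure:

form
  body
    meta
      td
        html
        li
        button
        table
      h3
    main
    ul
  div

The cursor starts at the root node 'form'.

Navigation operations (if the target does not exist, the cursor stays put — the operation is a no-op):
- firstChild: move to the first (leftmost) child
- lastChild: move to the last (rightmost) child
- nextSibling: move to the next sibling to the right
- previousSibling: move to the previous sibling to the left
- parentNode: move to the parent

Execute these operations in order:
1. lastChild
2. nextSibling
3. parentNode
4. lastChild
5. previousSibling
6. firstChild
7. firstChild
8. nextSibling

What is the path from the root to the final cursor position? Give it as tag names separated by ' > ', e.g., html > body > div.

After 1 (lastChild): div
After 2 (nextSibling): div (no-op, stayed)
After 3 (parentNode): form
After 4 (lastChild): div
After 5 (previousSibling): body
After 6 (firstChild): meta
After 7 (firstChild): td
After 8 (nextSibling): h3

Answer: form > body > meta > h3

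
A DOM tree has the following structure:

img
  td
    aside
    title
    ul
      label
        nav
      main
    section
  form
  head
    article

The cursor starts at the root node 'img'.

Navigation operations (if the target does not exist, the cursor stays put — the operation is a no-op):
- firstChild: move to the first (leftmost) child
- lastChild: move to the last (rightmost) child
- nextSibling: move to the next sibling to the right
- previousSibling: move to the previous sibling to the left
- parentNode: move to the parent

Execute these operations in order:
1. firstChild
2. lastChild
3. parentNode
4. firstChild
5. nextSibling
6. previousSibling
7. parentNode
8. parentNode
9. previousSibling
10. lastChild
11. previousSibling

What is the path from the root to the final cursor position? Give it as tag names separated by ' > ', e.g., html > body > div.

After 1 (firstChild): td
After 2 (lastChild): section
After 3 (parentNode): td
After 4 (firstChild): aside
After 5 (nextSibling): title
After 6 (previousSibling): aside
After 7 (parentNode): td
After 8 (parentNode): img
After 9 (previousSibling): img (no-op, stayed)
After 10 (lastChild): head
After 11 (previousSibling): form

Answer: img > form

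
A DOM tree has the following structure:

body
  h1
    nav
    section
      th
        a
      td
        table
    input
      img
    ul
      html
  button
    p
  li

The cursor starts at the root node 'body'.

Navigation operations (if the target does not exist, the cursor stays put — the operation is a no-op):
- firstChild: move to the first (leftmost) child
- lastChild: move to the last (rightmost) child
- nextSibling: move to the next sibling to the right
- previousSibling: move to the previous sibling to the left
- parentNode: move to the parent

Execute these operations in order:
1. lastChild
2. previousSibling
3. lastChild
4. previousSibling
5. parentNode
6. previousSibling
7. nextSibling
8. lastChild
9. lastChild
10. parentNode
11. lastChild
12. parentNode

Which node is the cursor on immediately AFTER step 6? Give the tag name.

After 1 (lastChild): li
After 2 (previousSibling): button
After 3 (lastChild): p
After 4 (previousSibling): p (no-op, stayed)
After 5 (parentNode): button
After 6 (previousSibling): h1

Answer: h1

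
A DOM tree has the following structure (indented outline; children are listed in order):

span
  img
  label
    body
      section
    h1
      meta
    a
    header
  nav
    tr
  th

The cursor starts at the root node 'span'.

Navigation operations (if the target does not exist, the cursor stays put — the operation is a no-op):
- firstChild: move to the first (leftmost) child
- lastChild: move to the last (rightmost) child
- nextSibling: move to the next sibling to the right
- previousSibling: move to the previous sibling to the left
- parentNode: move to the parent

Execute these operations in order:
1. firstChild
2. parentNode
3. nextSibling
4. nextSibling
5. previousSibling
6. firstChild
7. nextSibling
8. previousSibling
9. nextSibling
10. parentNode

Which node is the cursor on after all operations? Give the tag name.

After 1 (firstChild): img
After 2 (parentNode): span
After 3 (nextSibling): span (no-op, stayed)
After 4 (nextSibling): span (no-op, stayed)
After 5 (previousSibling): span (no-op, stayed)
After 6 (firstChild): img
After 7 (nextSibling): label
After 8 (previousSibling): img
After 9 (nextSibling): label
After 10 (parentNode): span

Answer: span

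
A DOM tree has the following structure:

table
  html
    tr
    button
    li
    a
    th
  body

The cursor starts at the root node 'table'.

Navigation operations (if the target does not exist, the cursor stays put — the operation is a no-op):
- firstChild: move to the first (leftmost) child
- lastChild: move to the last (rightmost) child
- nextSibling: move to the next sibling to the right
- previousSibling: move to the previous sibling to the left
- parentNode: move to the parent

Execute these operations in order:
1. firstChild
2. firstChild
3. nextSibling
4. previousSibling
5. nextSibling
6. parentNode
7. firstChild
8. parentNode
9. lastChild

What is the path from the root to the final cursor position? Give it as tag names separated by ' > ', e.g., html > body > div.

Answer: table > html > th

Derivation:
After 1 (firstChild): html
After 2 (firstChild): tr
After 3 (nextSibling): button
After 4 (previousSibling): tr
After 5 (nextSibling): button
After 6 (parentNode): html
After 7 (firstChild): tr
After 8 (parentNode): html
After 9 (lastChild): th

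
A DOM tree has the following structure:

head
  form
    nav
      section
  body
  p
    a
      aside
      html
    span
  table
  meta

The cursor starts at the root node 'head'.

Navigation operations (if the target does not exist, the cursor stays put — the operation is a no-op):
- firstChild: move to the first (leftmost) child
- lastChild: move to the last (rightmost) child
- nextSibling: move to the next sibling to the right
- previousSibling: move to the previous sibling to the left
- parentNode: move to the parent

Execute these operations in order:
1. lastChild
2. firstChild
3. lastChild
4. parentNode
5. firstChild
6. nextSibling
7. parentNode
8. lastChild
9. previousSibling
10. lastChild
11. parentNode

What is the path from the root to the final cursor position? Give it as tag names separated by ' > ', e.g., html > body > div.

After 1 (lastChild): meta
After 2 (firstChild): meta (no-op, stayed)
After 3 (lastChild): meta (no-op, stayed)
After 4 (parentNode): head
After 5 (firstChild): form
After 6 (nextSibling): body
After 7 (parentNode): head
After 8 (lastChild): meta
After 9 (previousSibling): table
After 10 (lastChild): table (no-op, stayed)
After 11 (parentNode): head

Answer: head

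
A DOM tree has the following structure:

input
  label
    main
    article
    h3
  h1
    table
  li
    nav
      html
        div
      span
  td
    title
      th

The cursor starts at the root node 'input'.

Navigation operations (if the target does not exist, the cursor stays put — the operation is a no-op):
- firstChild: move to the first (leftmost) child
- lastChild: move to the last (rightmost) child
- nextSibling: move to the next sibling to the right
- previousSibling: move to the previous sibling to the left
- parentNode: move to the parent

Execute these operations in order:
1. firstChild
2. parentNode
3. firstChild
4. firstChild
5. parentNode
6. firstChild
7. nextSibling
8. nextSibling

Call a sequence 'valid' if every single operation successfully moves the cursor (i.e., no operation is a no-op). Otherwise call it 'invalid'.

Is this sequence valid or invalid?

Answer: valid

Derivation:
After 1 (firstChild): label
After 2 (parentNode): input
After 3 (firstChild): label
After 4 (firstChild): main
After 5 (parentNode): label
After 6 (firstChild): main
After 7 (nextSibling): article
After 8 (nextSibling): h3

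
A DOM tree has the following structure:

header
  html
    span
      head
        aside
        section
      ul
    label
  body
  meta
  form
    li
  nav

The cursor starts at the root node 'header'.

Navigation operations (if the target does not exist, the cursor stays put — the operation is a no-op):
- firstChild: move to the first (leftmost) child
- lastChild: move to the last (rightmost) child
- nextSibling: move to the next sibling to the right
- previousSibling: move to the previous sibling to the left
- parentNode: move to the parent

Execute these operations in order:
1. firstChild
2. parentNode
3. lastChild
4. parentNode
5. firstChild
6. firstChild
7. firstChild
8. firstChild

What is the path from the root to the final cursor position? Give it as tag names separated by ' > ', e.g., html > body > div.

After 1 (firstChild): html
After 2 (parentNode): header
After 3 (lastChild): nav
After 4 (parentNode): header
After 5 (firstChild): html
After 6 (firstChild): span
After 7 (firstChild): head
After 8 (firstChild): aside

Answer: header > html > span > head > aside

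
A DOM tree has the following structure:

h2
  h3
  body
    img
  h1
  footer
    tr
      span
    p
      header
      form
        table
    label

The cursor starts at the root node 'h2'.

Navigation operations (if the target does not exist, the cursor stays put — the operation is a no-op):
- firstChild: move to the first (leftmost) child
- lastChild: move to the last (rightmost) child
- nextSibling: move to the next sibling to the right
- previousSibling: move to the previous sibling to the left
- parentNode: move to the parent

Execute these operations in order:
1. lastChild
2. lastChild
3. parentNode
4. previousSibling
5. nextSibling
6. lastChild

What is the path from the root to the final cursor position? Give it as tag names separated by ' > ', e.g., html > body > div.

Answer: h2 > footer > label

Derivation:
After 1 (lastChild): footer
After 2 (lastChild): label
After 3 (parentNode): footer
After 4 (previousSibling): h1
After 5 (nextSibling): footer
After 6 (lastChild): label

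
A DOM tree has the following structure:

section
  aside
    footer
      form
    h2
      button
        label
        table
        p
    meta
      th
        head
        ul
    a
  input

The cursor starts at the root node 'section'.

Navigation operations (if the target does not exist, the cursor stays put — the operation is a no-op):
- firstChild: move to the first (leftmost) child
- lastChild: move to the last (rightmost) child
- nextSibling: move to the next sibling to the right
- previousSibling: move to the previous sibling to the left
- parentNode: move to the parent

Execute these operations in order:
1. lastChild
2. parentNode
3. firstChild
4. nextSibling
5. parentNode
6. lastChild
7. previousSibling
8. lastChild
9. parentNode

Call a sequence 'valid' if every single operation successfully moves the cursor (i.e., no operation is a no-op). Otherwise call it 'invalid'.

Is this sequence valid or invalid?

Answer: valid

Derivation:
After 1 (lastChild): input
After 2 (parentNode): section
After 3 (firstChild): aside
After 4 (nextSibling): input
After 5 (parentNode): section
After 6 (lastChild): input
After 7 (previousSibling): aside
After 8 (lastChild): a
After 9 (parentNode): aside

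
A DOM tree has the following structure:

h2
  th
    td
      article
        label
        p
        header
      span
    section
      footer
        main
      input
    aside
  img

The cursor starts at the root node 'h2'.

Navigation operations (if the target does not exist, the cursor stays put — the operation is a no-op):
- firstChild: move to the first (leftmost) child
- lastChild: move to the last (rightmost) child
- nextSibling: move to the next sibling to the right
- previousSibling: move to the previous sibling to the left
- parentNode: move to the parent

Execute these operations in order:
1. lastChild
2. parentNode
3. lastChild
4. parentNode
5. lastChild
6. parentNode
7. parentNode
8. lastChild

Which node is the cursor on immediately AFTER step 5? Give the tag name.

Answer: img

Derivation:
After 1 (lastChild): img
After 2 (parentNode): h2
After 3 (lastChild): img
After 4 (parentNode): h2
After 5 (lastChild): img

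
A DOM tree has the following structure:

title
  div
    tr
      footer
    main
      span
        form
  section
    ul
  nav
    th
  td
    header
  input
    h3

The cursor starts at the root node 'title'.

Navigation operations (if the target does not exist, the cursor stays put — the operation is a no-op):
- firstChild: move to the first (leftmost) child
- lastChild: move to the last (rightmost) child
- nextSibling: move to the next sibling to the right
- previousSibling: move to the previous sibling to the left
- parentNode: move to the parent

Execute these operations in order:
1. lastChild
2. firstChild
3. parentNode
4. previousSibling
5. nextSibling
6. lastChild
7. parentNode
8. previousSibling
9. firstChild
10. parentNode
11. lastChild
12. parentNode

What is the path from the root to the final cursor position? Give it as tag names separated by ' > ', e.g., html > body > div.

After 1 (lastChild): input
After 2 (firstChild): h3
After 3 (parentNode): input
After 4 (previousSibling): td
After 5 (nextSibling): input
After 6 (lastChild): h3
After 7 (parentNode): input
After 8 (previousSibling): td
After 9 (firstChild): header
After 10 (parentNode): td
After 11 (lastChild): header
After 12 (parentNode): td

Answer: title > td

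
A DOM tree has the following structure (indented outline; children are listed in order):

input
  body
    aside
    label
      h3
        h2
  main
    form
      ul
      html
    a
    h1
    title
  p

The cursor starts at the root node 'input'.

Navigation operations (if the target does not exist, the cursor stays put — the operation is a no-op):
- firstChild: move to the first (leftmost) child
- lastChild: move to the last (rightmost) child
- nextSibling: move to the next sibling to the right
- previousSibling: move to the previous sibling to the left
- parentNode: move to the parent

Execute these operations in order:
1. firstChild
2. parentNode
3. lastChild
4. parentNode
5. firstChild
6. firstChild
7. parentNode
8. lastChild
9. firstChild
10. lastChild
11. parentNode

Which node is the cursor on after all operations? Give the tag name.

Answer: h3

Derivation:
After 1 (firstChild): body
After 2 (parentNode): input
After 3 (lastChild): p
After 4 (parentNode): input
After 5 (firstChild): body
After 6 (firstChild): aside
After 7 (parentNode): body
After 8 (lastChild): label
After 9 (firstChild): h3
After 10 (lastChild): h2
After 11 (parentNode): h3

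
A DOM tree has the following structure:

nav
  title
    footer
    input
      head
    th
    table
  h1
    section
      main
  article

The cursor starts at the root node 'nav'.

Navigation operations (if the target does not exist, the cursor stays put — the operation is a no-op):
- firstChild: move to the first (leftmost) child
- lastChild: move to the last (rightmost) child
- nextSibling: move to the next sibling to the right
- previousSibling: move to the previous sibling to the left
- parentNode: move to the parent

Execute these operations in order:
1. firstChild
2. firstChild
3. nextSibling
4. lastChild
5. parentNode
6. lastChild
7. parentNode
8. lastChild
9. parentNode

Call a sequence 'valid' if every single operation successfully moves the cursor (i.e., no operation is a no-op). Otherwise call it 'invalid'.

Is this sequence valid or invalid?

Answer: valid

Derivation:
After 1 (firstChild): title
After 2 (firstChild): footer
After 3 (nextSibling): input
After 4 (lastChild): head
After 5 (parentNode): input
After 6 (lastChild): head
After 7 (parentNode): input
After 8 (lastChild): head
After 9 (parentNode): input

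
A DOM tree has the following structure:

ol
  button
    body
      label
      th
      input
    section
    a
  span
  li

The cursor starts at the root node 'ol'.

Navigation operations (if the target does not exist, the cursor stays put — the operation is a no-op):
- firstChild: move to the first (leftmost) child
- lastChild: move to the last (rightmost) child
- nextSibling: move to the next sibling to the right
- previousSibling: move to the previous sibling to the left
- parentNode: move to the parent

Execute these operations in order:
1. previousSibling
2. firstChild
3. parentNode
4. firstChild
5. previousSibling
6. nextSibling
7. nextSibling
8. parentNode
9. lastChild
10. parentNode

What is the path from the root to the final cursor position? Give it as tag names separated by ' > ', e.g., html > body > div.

Answer: ol

Derivation:
After 1 (previousSibling): ol (no-op, stayed)
After 2 (firstChild): button
After 3 (parentNode): ol
After 4 (firstChild): button
After 5 (previousSibling): button (no-op, stayed)
After 6 (nextSibling): span
After 7 (nextSibling): li
After 8 (parentNode): ol
After 9 (lastChild): li
After 10 (parentNode): ol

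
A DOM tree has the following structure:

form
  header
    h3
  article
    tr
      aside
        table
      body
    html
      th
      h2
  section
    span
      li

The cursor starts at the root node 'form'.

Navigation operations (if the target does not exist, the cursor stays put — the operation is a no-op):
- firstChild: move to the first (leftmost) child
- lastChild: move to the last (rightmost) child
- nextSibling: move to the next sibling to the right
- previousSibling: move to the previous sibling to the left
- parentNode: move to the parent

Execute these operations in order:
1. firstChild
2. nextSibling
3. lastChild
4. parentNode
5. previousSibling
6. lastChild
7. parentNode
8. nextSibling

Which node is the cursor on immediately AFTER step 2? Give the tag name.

After 1 (firstChild): header
After 2 (nextSibling): article

Answer: article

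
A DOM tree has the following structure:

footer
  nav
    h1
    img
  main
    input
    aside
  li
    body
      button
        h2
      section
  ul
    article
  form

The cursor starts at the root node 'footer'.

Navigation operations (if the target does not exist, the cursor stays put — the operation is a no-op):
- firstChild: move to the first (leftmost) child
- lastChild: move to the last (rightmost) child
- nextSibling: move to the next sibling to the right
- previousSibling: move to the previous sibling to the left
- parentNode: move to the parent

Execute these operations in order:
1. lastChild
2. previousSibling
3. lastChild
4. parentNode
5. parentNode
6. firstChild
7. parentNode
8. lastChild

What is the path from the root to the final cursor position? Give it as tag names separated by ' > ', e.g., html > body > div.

After 1 (lastChild): form
After 2 (previousSibling): ul
After 3 (lastChild): article
After 4 (parentNode): ul
After 5 (parentNode): footer
After 6 (firstChild): nav
After 7 (parentNode): footer
After 8 (lastChild): form

Answer: footer > form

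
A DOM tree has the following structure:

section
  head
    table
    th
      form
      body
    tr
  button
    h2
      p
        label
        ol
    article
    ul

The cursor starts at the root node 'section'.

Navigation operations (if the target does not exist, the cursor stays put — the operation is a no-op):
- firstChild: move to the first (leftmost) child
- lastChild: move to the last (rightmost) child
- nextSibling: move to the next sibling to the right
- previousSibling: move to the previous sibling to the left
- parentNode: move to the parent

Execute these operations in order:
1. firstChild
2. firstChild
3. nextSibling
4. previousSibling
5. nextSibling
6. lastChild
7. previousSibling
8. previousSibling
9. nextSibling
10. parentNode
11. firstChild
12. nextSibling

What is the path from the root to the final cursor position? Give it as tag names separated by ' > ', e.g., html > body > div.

After 1 (firstChild): head
After 2 (firstChild): table
After 3 (nextSibling): th
After 4 (previousSibling): table
After 5 (nextSibling): th
After 6 (lastChild): body
After 7 (previousSibling): form
After 8 (previousSibling): form (no-op, stayed)
After 9 (nextSibling): body
After 10 (parentNode): th
After 11 (firstChild): form
After 12 (nextSibling): body

Answer: section > head > th > body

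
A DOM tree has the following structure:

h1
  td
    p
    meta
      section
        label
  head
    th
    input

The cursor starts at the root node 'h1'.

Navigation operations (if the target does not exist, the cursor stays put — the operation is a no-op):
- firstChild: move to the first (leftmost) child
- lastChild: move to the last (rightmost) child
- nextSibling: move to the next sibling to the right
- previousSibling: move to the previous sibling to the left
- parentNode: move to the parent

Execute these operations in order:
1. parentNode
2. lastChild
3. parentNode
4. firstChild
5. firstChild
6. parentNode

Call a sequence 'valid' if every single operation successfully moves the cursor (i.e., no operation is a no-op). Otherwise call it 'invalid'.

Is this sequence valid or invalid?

Answer: invalid

Derivation:
After 1 (parentNode): h1 (no-op, stayed)
After 2 (lastChild): head
After 3 (parentNode): h1
After 4 (firstChild): td
After 5 (firstChild): p
After 6 (parentNode): td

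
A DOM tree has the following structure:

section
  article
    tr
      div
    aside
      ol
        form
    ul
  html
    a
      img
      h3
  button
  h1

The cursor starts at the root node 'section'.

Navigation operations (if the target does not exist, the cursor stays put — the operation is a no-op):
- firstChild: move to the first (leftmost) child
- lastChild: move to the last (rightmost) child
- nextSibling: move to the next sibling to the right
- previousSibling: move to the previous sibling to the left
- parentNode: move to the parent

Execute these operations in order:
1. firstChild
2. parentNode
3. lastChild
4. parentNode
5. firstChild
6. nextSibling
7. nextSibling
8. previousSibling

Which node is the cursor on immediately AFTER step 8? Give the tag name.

Answer: html

Derivation:
After 1 (firstChild): article
After 2 (parentNode): section
After 3 (lastChild): h1
After 4 (parentNode): section
After 5 (firstChild): article
After 6 (nextSibling): html
After 7 (nextSibling): button
After 8 (previousSibling): html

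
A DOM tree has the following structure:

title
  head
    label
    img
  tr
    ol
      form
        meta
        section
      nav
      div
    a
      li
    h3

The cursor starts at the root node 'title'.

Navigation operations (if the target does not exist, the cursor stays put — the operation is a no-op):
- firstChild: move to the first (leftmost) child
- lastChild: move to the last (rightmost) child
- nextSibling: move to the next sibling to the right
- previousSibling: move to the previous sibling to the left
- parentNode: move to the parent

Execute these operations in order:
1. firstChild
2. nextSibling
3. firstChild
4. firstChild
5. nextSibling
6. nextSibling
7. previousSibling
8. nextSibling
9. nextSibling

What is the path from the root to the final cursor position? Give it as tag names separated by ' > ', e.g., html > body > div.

Answer: title > tr > ol > div

Derivation:
After 1 (firstChild): head
After 2 (nextSibling): tr
After 3 (firstChild): ol
After 4 (firstChild): form
After 5 (nextSibling): nav
After 6 (nextSibling): div
After 7 (previousSibling): nav
After 8 (nextSibling): div
After 9 (nextSibling): div (no-op, stayed)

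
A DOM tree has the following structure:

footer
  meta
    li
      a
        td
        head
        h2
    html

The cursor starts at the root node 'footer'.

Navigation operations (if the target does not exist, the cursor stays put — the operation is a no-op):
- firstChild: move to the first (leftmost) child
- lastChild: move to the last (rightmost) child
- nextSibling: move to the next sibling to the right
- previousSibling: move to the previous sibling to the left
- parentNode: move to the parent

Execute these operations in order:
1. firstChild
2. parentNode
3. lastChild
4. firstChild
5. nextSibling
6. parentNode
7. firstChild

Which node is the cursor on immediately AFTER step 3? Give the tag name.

After 1 (firstChild): meta
After 2 (parentNode): footer
After 3 (lastChild): meta

Answer: meta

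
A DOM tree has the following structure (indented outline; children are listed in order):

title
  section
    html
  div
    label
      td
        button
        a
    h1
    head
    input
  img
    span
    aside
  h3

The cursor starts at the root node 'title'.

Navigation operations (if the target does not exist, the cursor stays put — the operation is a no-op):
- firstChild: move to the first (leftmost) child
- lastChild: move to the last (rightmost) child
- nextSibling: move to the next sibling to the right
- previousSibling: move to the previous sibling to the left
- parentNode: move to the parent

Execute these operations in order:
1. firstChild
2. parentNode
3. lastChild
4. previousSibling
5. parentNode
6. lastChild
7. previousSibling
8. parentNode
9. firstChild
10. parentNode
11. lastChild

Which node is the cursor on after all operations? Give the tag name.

After 1 (firstChild): section
After 2 (parentNode): title
After 3 (lastChild): h3
After 4 (previousSibling): img
After 5 (parentNode): title
After 6 (lastChild): h3
After 7 (previousSibling): img
After 8 (parentNode): title
After 9 (firstChild): section
After 10 (parentNode): title
After 11 (lastChild): h3

Answer: h3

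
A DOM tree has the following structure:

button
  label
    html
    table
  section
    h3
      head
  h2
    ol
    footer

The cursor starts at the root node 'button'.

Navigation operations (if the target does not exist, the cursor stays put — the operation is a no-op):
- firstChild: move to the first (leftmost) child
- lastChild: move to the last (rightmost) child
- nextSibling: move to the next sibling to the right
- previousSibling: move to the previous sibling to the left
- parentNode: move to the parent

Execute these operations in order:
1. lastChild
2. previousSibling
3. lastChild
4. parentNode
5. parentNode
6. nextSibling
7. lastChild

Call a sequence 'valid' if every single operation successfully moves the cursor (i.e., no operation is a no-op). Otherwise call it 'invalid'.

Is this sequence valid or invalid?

After 1 (lastChild): h2
After 2 (previousSibling): section
After 3 (lastChild): h3
After 4 (parentNode): section
After 5 (parentNode): button
After 6 (nextSibling): button (no-op, stayed)
After 7 (lastChild): h2

Answer: invalid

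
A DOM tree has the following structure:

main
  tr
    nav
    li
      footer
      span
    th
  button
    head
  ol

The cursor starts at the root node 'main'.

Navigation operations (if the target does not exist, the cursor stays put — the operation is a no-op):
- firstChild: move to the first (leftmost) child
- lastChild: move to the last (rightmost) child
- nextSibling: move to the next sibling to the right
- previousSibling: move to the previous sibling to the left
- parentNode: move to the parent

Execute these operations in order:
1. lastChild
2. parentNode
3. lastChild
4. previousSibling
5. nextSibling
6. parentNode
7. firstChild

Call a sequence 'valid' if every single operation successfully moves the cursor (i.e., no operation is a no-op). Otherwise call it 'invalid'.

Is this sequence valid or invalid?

Answer: valid

Derivation:
After 1 (lastChild): ol
After 2 (parentNode): main
After 3 (lastChild): ol
After 4 (previousSibling): button
After 5 (nextSibling): ol
After 6 (parentNode): main
After 7 (firstChild): tr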